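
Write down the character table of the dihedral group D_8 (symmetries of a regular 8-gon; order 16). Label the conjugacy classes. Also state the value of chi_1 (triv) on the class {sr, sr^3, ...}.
Conjugacy classes: {e} of size 1, {r^4} of size 1, {r^1, r^7} of size 2, {r^2, r^6} of size 2, {r^3, r^5} of size 2, {s, sr^2, ...} of size 4, {sr, sr^3, ...} of size 4.
Character table:
  irrep \ class              {e} (size 1)  {r^4} (size 1)  {r^1, r^7} (size 2)  {r^2, r^6} (size 2)  {r^3, r^5} (size 2)  {s, sr^2, ...} (size 4)  {sr, sr^3, ...} (size 4)
  chi_1 (triv)               1             1               1                    1                    1                    1                        1                       
  chi_2 (sign: r->1, s->-1)  1             1               1                    1                    1                    -1                       -1                      
  chi_3 (r->-1, s->1)        1             1               -1                   1                    -1                   1                        -1                      
  chi_4 (r->-1, s->-1)       1             1               -1                   1                    -1                   -1                       1                       
  chi_5 (2d, j=1)            2             -2              sqrt(2)              0                    -sqrt(2)             0                        0                       
  chi_6 (2d, j=2)            2             2               0                    -2                   0                    0                        0                       
  chi_7 (2d, j=3)            2             -2              -sqrt(2)             0                    sqrt(2)              0                        0                       

Spot check: chi_1 (triv) on {sr, sr^3, ...} = 1.

Derivation: D_8 has order 2*8 = 16 with 7 conjugacy classes, hence 7 irreducibles. Sum of squared dims 1 + 1 + 1 + 1 + 4 + 4 + 4 = 16 = |G|. Linear characters come from the abelianisation; the 2-dimensional irreps have character r^k -> 2*cos(2*pi*j*k/8), reflections -> 0.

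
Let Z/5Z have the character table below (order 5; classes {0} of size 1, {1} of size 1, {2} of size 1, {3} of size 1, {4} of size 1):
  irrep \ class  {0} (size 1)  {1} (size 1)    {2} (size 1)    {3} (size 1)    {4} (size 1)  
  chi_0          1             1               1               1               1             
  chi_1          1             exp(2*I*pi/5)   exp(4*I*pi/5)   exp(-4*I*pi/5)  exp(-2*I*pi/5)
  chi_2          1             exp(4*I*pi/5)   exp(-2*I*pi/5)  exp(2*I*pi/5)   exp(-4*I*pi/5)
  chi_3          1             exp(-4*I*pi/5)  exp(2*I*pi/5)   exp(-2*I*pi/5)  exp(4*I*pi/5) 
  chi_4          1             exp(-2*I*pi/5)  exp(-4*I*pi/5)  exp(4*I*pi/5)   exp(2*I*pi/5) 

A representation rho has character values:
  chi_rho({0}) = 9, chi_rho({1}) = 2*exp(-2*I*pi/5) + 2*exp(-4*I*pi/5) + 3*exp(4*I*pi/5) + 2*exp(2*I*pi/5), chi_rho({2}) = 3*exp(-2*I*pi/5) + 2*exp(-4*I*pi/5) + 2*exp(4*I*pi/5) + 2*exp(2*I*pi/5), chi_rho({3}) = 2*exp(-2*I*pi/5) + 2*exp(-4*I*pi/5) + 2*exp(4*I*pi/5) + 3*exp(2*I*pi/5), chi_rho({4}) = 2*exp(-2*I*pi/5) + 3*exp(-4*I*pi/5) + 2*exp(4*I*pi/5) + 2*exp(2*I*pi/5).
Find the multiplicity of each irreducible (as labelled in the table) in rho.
Multiplicities: chi_0: 0, chi_1: 2, chi_2: 3, chi_3: 2, chi_4: 2.

Why: Use <chi_rho, chi> = (1/|G|) sum_C |C| * chi_rho(C) * conj(chi(C)) with |G| = 5 for each irreducible chi in the table:
  <chi_rho, chi_0> = (1/5)[1*(9)*conj(1) + 1*(2*exp(-2*I*pi/5) + 2*exp(-4*I*pi/5) + 3*exp(4*I*pi/5) + 2*exp(2*I*pi/5))*conj(1) + 1*(3*exp(-2*I*pi/5) + 2*exp(-4*I*pi/5) + 2*exp(4*I*pi/5) + 2*exp(2*I*pi/5))*conj(1) + 1*(2*exp(-2*I*pi/5) + 2*exp(-4*I*pi/5) + 2*exp(4*I*pi/5) + 3*exp(2*I*pi/5))*conj(1) + 1*(2*exp(-2*I*pi/5) + 3*exp(-4*I*pi/5) + 2*exp(4*I*pi/5) + 2*exp(2*I*pi/5))*conj(1)]
      = (1/5)[(9) + (2*exp(-2*I*pi/5) + 2*exp(-4*I*pi/5) + 3*exp(4*I*pi/5) + 2*exp(2*I*pi/5)) + (3*exp(-2*I*pi/5) + 2*exp(-4*I*pi/5) + 2*exp(4*I*pi/5) + 2*exp(2*I*pi/5)) + (2*exp(-2*I*pi/5) + 2*exp(-4*I*pi/5) + 2*exp(4*I*pi/5) + 3*exp(2*I*pi/5)) + (2*exp(-2*I*pi/5) + 3*exp(-4*I*pi/5) + 2*exp(4*I*pi/5) + 2*exp(2*I*pi/5))] = 0/5 = 0
  <chi_rho, chi_1> = (1/5)[1*(9)*conj(1) + 1*(2*exp(-2*I*pi/5) + 2*exp(-4*I*pi/5) + 3*exp(4*I*pi/5) + 2*exp(2*I*pi/5))*conj(exp(2*I*pi/5)) + 1*(3*exp(-2*I*pi/5) + 2*exp(-4*I*pi/5) + 2*exp(4*I*pi/5) + 2*exp(2*I*pi/5))*conj(exp(4*I*pi/5)) + 1*(2*exp(-2*I*pi/5) + 2*exp(-4*I*pi/5) + 2*exp(4*I*pi/5) + 3*exp(2*I*pi/5))*conj(exp(-4*I*pi/5)) + 1*(2*exp(-2*I*pi/5) + 3*exp(-4*I*pi/5) + 2*exp(4*I*pi/5) + 2*exp(2*I*pi/5))*conj(exp(-2*I*pi/5))]
      = (1/5)[(9) + (2 + 2*exp(-4*I*pi/5) + 2*exp(4*I*pi/5) + 3*exp(2*I*pi/5)) + (2 + 2*exp(-2*I*pi/5) + 3*exp(4*I*pi/5) + 2*exp(2*I*pi/5)) + (2 + 2*exp(-2*I*pi/5) + 3*exp(-4*I*pi/5) + 2*exp(2*I*pi/5)) + (2 + 3*exp(-2*I*pi/5) + 2*exp(-4*I*pi/5) + 2*exp(4*I*pi/5))] = 10/5 = 2
  <chi_rho, chi_2> = (1/5)[1*(9)*conj(1) + 1*(2*exp(-2*I*pi/5) + 2*exp(-4*I*pi/5) + 3*exp(4*I*pi/5) + 2*exp(2*I*pi/5))*conj(exp(4*I*pi/5)) + 1*(3*exp(-2*I*pi/5) + 2*exp(-4*I*pi/5) + 2*exp(4*I*pi/5) + 2*exp(2*I*pi/5))*conj(exp(-2*I*pi/5)) + 1*(2*exp(-2*I*pi/5) + 2*exp(-4*I*pi/5) + 2*exp(4*I*pi/5) + 3*exp(2*I*pi/5))*conj(exp(2*I*pi/5)) + 1*(2*exp(-2*I*pi/5) + 3*exp(-4*I*pi/5) + 2*exp(4*I*pi/5) + 2*exp(2*I*pi/5))*conj(exp(-4*I*pi/5))]
      = (1/5)[(9) + (3 + 2*exp(-2*I*pi/5) + 2*exp(4*I*pi/5) + 2*exp(2*I*pi/5)) + (3 + 2*exp(-2*I*pi/5) + 2*exp(-4*I*pi/5) + 2*exp(4*I*pi/5)) + (3 + 2*exp(-4*I*pi/5) + 2*exp(4*I*pi/5) + 2*exp(2*I*pi/5)) + (3 + 2*exp(-2*I*pi/5) + 2*exp(-4*I*pi/5) + 2*exp(2*I*pi/5))] = 15/5 = 3
  <chi_rho, chi_3> = (1/5)[1*(9)*conj(1) + 1*(2*exp(-2*I*pi/5) + 2*exp(-4*I*pi/5) + 3*exp(4*I*pi/5) + 2*exp(2*I*pi/5))*conj(exp(-4*I*pi/5)) + 1*(3*exp(-2*I*pi/5) + 2*exp(-4*I*pi/5) + 2*exp(4*I*pi/5) + 2*exp(2*I*pi/5))*conj(exp(2*I*pi/5)) + 1*(2*exp(-2*I*pi/5) + 2*exp(-4*I*pi/5) + 2*exp(4*I*pi/5) + 3*exp(2*I*pi/5))*conj(exp(-2*I*pi/5)) + 1*(2*exp(-2*I*pi/5) + 3*exp(-4*I*pi/5) + 2*exp(4*I*pi/5) + 2*exp(2*I*pi/5))*conj(exp(4*I*pi/5))]
      = (1/5)[(9) + (2 + 3*exp(-2*I*pi/5) + 2*exp(-4*I*pi/5) + 2*exp(2*I*pi/5)) + (2 + 3*exp(-4*I*pi/5) + 2*exp(4*I*pi/5) + 2*exp(2*I*pi/5)) + (2 + 2*exp(-2*I*pi/5) + 2*exp(-4*I*pi/5) + 3*exp(4*I*pi/5)) + (2 + 2*exp(-2*I*pi/5) + 2*exp(4*I*pi/5) + 3*exp(2*I*pi/5))] = 10/5 = 2
  <chi_rho, chi_4> = (1/5)[1*(9)*conj(1) + 1*(2*exp(-2*I*pi/5) + 2*exp(-4*I*pi/5) + 3*exp(4*I*pi/5) + 2*exp(2*I*pi/5))*conj(exp(-2*I*pi/5)) + 1*(3*exp(-2*I*pi/5) + 2*exp(-4*I*pi/5) + 2*exp(4*I*pi/5) + 2*exp(2*I*pi/5))*conj(exp(-4*I*pi/5)) + 1*(2*exp(-2*I*pi/5) + 2*exp(-4*I*pi/5) + 2*exp(4*I*pi/5) + 3*exp(2*I*pi/5))*conj(exp(4*I*pi/5)) + 1*(2*exp(-2*I*pi/5) + 3*exp(-4*I*pi/5) + 2*exp(4*I*pi/5) + 2*exp(2*I*pi/5))*conj(exp(2*I*pi/5))]
      = (1/5)[(9) + (2 + 2*exp(-2*I*pi/5) + 3*exp(-4*I*pi/5) + 2*exp(4*I*pi/5)) + (2 + 2*exp(-2*I*pi/5) + 2*exp(-4*I*pi/5) + 3*exp(2*I*pi/5)) + (2 + 3*exp(-2*I*pi/5) + 2*exp(4*I*pi/5) + 2*exp(2*I*pi/5)) + (2 + 2*exp(-4*I*pi/5) + 3*exp(4*I*pi/5) + 2*exp(2*I*pi/5))] = 10/5 = 2
(Exp terms are combined using exp(i*s)*conj(exp(i*t)) = exp(i*(s-t)), and sums of them are collapsed using the identity that for every m > 1 the m distinct m-th roots of unity sum to 0, e.g. 1 + exp(2*I*pi/3) + exp(-2*I*pi/3) = 0.)
Dimension check: dim(rho) = sum (mult * dim) = 0*1 + 2*1 + 3*1 + 2*1 + 2*1 = 9 = chi_rho(e) = 9.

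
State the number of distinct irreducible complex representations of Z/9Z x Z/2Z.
18

Details: The number of irreducible complex representations of a finite group equals its number of conjugacy classes. Z/9Z x Z/2Z is abelian of order 18, so every element is its own conjugacy class: 18 classes, so Z/9Z x Z/2Z (order 18) has exactly 18 irreducible complex representations.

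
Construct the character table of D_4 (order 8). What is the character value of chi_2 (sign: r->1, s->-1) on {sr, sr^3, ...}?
Conjugacy classes: {e} of size 1, {r^2} of size 1, {r^1, r^3} of size 2, {s, sr^2, ...} of size 2, {sr, sr^3, ...} of size 2.
Character table:
  irrep \ class              {e} (size 1)  {r^2} (size 1)  {r^1, r^3} (size 2)  {s, sr^2, ...} (size 2)  {sr, sr^3, ...} (size 2)
  chi_1 (triv)               1             1               1                    1                        1                       
  chi_2 (sign: r->1, s->-1)  1             1               1                    -1                       -1                      
  chi_3 (r->-1, s->1)        1             1               -1                   1                        -1                      
  chi_4 (r->-1, s->-1)       1             1               -1                   -1                       1                       
  chi_5 (2d, j=1)            2             -2              0                    0                        0                       

Spot check: chi_2 (sign: r->1, s->-1) on {sr, sr^3, ...} = -1.

Why: D_4 has order 2*4 = 8 with 5 conjugacy classes, hence 5 irreducibles. Sum of squared dims 1 + 1 + 1 + 1 + 4 = 8 = |G|. Linear characters come from the abelianisation; the 2-dimensional irreps have character r^k -> 2*cos(2*pi*j*k/4), reflections -> 0.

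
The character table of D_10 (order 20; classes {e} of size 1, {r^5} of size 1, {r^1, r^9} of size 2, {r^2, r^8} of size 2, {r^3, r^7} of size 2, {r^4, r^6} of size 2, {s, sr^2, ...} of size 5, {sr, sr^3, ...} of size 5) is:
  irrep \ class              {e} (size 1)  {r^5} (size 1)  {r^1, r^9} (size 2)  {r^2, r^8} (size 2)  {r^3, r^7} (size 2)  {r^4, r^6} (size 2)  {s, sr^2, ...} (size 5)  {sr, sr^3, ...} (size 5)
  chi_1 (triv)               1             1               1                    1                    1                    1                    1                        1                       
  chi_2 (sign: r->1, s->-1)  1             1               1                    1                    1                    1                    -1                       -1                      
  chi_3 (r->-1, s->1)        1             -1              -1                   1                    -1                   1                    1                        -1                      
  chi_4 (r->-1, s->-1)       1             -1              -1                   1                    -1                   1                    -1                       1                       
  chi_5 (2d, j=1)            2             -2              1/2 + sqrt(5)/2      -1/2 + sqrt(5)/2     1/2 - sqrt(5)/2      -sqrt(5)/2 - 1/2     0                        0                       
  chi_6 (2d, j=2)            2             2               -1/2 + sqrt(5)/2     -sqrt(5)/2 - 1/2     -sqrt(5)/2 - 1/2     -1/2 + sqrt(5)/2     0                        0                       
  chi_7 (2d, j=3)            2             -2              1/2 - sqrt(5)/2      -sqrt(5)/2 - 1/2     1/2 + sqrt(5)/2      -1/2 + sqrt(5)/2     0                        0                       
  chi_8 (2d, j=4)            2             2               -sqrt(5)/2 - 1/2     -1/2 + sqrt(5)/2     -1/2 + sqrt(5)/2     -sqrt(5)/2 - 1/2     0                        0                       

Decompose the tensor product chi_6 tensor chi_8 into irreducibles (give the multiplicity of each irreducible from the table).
chi_6 tensor chi_8 = chi_6 + chi_8 (all other irreducibles have multiplicity 0).

Solution. The character of a tensor product is the pointwise product (chi_6 * chi_8)(C) = chi_6(C) * chi_8(C):
  {e}: (2)*(2), {r^5}: (2)*(2), {r^1, r^9}: (-1/2 + sqrt(5)/2)*(-sqrt(5)/2 - 1/2), {r^2, r^8}: (-sqrt(5)/2 - 1/2)*(-1/2 + sqrt(5)/2), {r^3, r^7}: (-sqrt(5)/2 - 1/2)*(-1/2 + sqrt(5)/2), {r^4, r^6}: (-1/2 + sqrt(5)/2)*(-sqrt(5)/2 - 1/2), {s, sr^2, ...}: (0)*(0), {sr, sr^3, ...}: (0)*(0)
so (chi_6 * chi_8) takes values
  {e} -> 4, {r^5} -> 4, {r^1, r^9} -> -1, {r^2, r^8} -> -1, {r^3, r^7} -> -1, {r^4, r^6} -> -1, {s, sr^2, ...} -> 0, {sr, sr^3, ...} -> 0.
Now take the inner product of this character with each irreducible chi from the table, <chi_6*chi_8, chi> = (1/20) sum_C |C| (chi_6*chi_8)(C) conj(chi(C)):
  <chi_6*chi_8, chi_1> = (1/20)[1*(4)*conj(1) + 1*(4)*conj(1) + 2*(-1)*conj(1) + 2*(-1)*conj(1) + 2*(-1)*conj(1) + 2*(-1)*conj(1) + 5*(0)*conj(1) + 5*(0)*conj(1)]
      = (1/20)[(4) + (4) + (-2) + (-2) + (-2) + (-2) + (0) + (0)] = 0/20 = 0
  <chi_6*chi_8, chi_2> = (1/20)[1*(4)*conj(1) + 1*(4)*conj(1) + 2*(-1)*conj(1) + 2*(-1)*conj(1) + 2*(-1)*conj(1) + 2*(-1)*conj(1) + 5*(0)*conj(-1) + 5*(0)*conj(-1)]
      = (1/20)[(4) + (4) + (-2) + (-2) + (-2) + (-2) + (0) + (0)] = 0/20 = 0
  <chi_6*chi_8, chi_3> = (1/20)[1*(4)*conj(1) + 1*(4)*conj(-1) + 2*(-1)*conj(-1) + 2*(-1)*conj(1) + 2*(-1)*conj(-1) + 2*(-1)*conj(1) + 5*(0)*conj(1) + 5*(0)*conj(-1)]
      = (1/20)[(4) + (-4) + (2) + (-2) + (2) + (-2) + (0) + (0)] = 0/20 = 0
  <chi_6*chi_8, chi_4> = (1/20)[1*(4)*conj(1) + 1*(4)*conj(-1) + 2*(-1)*conj(-1) + 2*(-1)*conj(1) + 2*(-1)*conj(-1) + 2*(-1)*conj(1) + 5*(0)*conj(-1) + 5*(0)*conj(1)]
      = (1/20)[(4) + (-4) + (2) + (-2) + (2) + (-2) + (0) + (0)] = 0/20 = 0
  <chi_6*chi_8, chi_5> = (1/20)[1*(4)*conj(2) + 1*(4)*conj(-2) + 2*(-1)*conj(1/2 + sqrt(5)/2) + 2*(-1)*conj(-1/2 + sqrt(5)/2) + 2*(-1)*conj(1/2 - sqrt(5)/2) + 2*(-1)*conj(-sqrt(5)/2 - 1/2) + 5*(0)*conj(0) + 5*(0)*conj(0)]
      = (1/20)[(8) + (-8) + (-sqrt(5) - 1) + (1 - sqrt(5)) + (-1 + sqrt(5)) + (1 + sqrt(5)) + (0) + (0)] = 0/20 = 0
  <chi_6*chi_8, chi_6> = (1/20)[1*(4)*conj(2) + 1*(4)*conj(2) + 2*(-1)*conj(-1/2 + sqrt(5)/2) + 2*(-1)*conj(-sqrt(5)/2 - 1/2) + 2*(-1)*conj(-sqrt(5)/2 - 1/2) + 2*(-1)*conj(-1/2 + sqrt(5)/2) + 5*(0)*conj(0) + 5*(0)*conj(0)]
      = (1/20)[(8) + (8) + (1 - sqrt(5)) + (1 + sqrt(5)) + (1 + sqrt(5)) + (1 - sqrt(5)) + (0) + (0)] = 20/20 = 1
  <chi_6*chi_8, chi_7> = (1/20)[1*(4)*conj(2) + 1*(4)*conj(-2) + 2*(-1)*conj(1/2 - sqrt(5)/2) + 2*(-1)*conj(-sqrt(5)/2 - 1/2) + 2*(-1)*conj(1/2 + sqrt(5)/2) + 2*(-1)*conj(-1/2 + sqrt(5)/2) + 5*(0)*conj(0) + 5*(0)*conj(0)]
      = (1/20)[(8) + (-8) + (-1 + sqrt(5)) + (1 + sqrt(5)) + (-sqrt(5) - 1) + (1 - sqrt(5)) + (0) + (0)] = 0/20 = 0
  <chi_6*chi_8, chi_8> = (1/20)[1*(4)*conj(2) + 1*(4)*conj(2) + 2*(-1)*conj(-sqrt(5)/2 - 1/2) + 2*(-1)*conj(-1/2 + sqrt(5)/2) + 2*(-1)*conj(-1/2 + sqrt(5)/2) + 2*(-1)*conj(-sqrt(5)/2 - 1/2) + 5*(0)*conj(0) + 5*(0)*conj(0)]
      = (1/20)[(8) + (8) + (1 + sqrt(5)) + (1 - sqrt(5)) + (1 - sqrt(5)) + (1 + sqrt(5)) + (0) + (0)] = 20/20 = 1
Hence the multiplicities are chi_6: 1, chi_8: 1. Dimension check: dim(chi_6)*dim(chi_8) = 2*2 = 4 and sum (mult * dim) = 1*2 + 1*2 = 4.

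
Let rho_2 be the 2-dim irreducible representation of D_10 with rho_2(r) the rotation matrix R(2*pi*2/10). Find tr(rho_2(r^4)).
chi_{rho_2}(r^4) = 2*cos(2*pi*2*4/10) = -1/2 + sqrt(5)/2

Proof sketch: rho_2(r^4) is rotation by angle 2*pi*2*4/10, whose trace is 2*cos(2*pi*2*4/10) = -1/2 + sqrt(5)/2.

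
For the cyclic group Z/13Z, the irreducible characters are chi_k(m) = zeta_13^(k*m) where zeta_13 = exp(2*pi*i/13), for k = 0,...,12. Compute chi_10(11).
chi_10(11) = zeta_13^110 = exp(12*I*pi/13)

Explanation: chi_10(11) = zeta_13^(10*11) = zeta_13^110. Since zeta_13^13 = 1, this equals zeta_13^6 = exp(2*pi*i*6/13) = exp(12*I*pi/13).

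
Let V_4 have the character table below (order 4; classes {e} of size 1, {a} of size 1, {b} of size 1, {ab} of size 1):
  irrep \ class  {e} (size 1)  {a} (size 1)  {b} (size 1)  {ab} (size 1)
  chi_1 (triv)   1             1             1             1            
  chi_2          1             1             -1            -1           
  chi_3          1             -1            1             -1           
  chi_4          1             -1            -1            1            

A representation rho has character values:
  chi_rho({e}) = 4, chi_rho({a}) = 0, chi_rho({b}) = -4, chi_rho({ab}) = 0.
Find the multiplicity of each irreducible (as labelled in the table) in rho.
Multiplicities: chi_1: 0, chi_2: 2, chi_3: 0, chi_4: 2.

Use <chi_rho, chi> = (1/|G|) sum_C |C| * chi_rho(C) * conj(chi(C)) with |G| = 4 for each irreducible chi in the table:
  <chi_rho, chi_1> = (1/4)[1*(4)*conj(1) + 1*(0)*conj(1) + 1*(-4)*conj(1) + 1*(0)*conj(1)]
      = (1/4)[(4) + (0) + (-4) + (0)] = 0/4 = 0
  <chi_rho, chi_2> = (1/4)[1*(4)*conj(1) + 1*(0)*conj(1) + 1*(-4)*conj(-1) + 1*(0)*conj(-1)]
      = (1/4)[(4) + (0) + (4) + (0)] = 8/4 = 2
  <chi_rho, chi_3> = (1/4)[1*(4)*conj(1) + 1*(0)*conj(-1) + 1*(-4)*conj(1) + 1*(0)*conj(-1)]
      = (1/4)[(4) + (0) + (-4) + (0)] = 0/4 = 0
  <chi_rho, chi_4> = (1/4)[1*(4)*conj(1) + 1*(0)*conj(-1) + 1*(-4)*conj(-1) + 1*(0)*conj(1)]
      = (1/4)[(4) + (0) + (4) + (0)] = 8/4 = 2
Dimension check: dim(rho) = sum (mult * dim) = 0*1 + 2*1 + 0*1 + 2*1 = 4 = chi_rho(e) = 4.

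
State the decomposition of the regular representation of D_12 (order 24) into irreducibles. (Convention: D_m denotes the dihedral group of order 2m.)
Each irreducible V_i of dimension d_i appears with multiplicity d_i, i.e. rho_reg = (direct sum over all irreducibles V_i) d_i V_i. The irreducible dimensions for D_12 are 1, 1, 1, 1, 2, 2, 2, 2, 2: 4 irreducibles of dimension 1, each with multiplicity 1; 5 irreducibles of dimension 2, each with multiplicity 2. Total dimension 4*1*1 + 5*2*2 = 24 = |G|.

Solution. General theorem: in the regular representation of a finite group G, each irreducible appears with multiplicity equal to its dimension. Check: dim(rho_reg) = sum d_i^2 = 1 + 1 + 1 + 1 + 4 + 4 + 4 + 4 + 4 = 24 = |G|.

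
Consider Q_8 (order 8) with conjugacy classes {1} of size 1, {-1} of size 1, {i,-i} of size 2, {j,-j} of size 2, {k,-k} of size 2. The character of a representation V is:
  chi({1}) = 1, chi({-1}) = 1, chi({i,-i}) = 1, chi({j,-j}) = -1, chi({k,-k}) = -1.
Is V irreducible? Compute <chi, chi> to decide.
Irreducible: <chi, chi> = 1.

Proof sketch: <chi, chi> = (1/|G|) sum_C |C| * |chi(C)|^2 = (1/8)[1*|1|^2 + 1*|1|^2 + 2*|1|^2 + 2*|-1|^2 + 2*|-1|^2]
  = (1/8)[(1) + (1) + (2) + (2) + (2)] = 8/8 = 1.
A character is irreducible iff <chi, chi> = 1, so this representation is irreducible.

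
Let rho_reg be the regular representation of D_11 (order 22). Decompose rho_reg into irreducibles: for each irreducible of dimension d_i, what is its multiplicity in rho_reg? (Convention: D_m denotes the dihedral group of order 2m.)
Each irreducible V_i of dimension d_i appears with multiplicity d_i, i.e. rho_reg = (direct sum over all irreducibles V_i) d_i V_i. The irreducible dimensions for D_11 are 1, 1, 2, 2, 2, 2, 2: 2 irreducibles of dimension 1, each with multiplicity 1; 5 irreducibles of dimension 2, each with multiplicity 2. Total dimension 2*1*1 + 5*2*2 = 22 = |G|.

Explanation: General theorem: in the regular representation of a finite group G, each irreducible appears with multiplicity equal to its dimension. Check: dim(rho_reg) = sum d_i^2 = 1 + 1 + 4 + 4 + 4 + 4 + 4 = 22 = |G|.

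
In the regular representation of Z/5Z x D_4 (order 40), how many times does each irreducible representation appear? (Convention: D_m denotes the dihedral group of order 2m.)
Each irreducible V_i of dimension d_i appears with multiplicity d_i, i.e. rho_reg = (direct sum over all irreducibles V_i) d_i V_i. The irreducible dimensions for Z/5Z x D_4 are 1, 1, 1, 1, 1, 1, 1, 1, 1, 1, 1, 1, 1, 1, 1, 1, 1, 1, 1, 1, 2, 2, 2, 2, 2: 20 irreducibles of dimension 1, each with multiplicity 1; 5 irreducibles of dimension 2, each with multiplicity 2. Total dimension 20*1*1 + 5*2*2 = 40 = |G|.

Reasoning: General theorem: in the regular representation of a finite group G, each irreducible appears with multiplicity equal to its dimension. Check: dim(rho_reg) = sum d_i^2 = 1 + 1 + 1 + 1 + 1 + 1 + 1 + 1 + 1 + 1 + 1 + 1 + 1 + 1 + 1 + 1 + 1 + 1 + 1 + 1 + 4 + 4 + 4 + 4 + 4 = 40 = |G|.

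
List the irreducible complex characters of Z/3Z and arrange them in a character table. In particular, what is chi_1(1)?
Character table of Z/3Z (irreps indexed chi_0,...,chi_2 with chi_k(m) = zeta_3^(k*m), zeta_3 = exp(2*pi*i/3)):
  irrep \ class  {0} (size 1)  {1} (size 1)    {2} (size 1)  
  chi_0          1             1               1             
  chi_1          1             exp(2*I*pi/3)   exp(-2*I*pi/3)
  chi_2          1             exp(-2*I*pi/3)  exp(2*I*pi/3) 

Spot check: chi_1(1) = zeta_3^(1*1) = zeta_3^1 = exp(2*I*pi/3).

Z/3Z is abelian, so all 3 irreducible complex representations are 1-dimensional. They are given by chi_k(m) = zeta_3^(k*m) for k = 0,...,2. Row orthogonality: sum_m chi_k(m) conj(chi_l(m)) = 3 * [k = l].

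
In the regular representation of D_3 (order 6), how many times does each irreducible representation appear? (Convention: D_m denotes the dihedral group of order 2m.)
Each irreducible V_i of dimension d_i appears with multiplicity d_i, i.e. rho_reg = (direct sum over all irreducibles V_i) d_i V_i. The irreducible dimensions for D_3 are 1, 1, 2: 2 irreducibles of dimension 1, each with multiplicity 1; 1 irreducible of dimension 2, with multiplicity 2. Total dimension 2*1*1 + 1*2*2 = 6 = |G|.

Argument: General theorem: in the regular representation of a finite group G, each irreducible appears with multiplicity equal to its dimension. Check: dim(rho_reg) = sum d_i^2 = 1 + 1 + 4 = 6 = |G|.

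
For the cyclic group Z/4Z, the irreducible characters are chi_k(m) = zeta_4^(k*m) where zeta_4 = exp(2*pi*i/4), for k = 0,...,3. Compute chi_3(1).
chi_3(1) = zeta_4^3 = -I

Proof sketch: chi_3(1) = zeta_4^(3*1) = zeta_4^3. Since zeta_4^4 = 1, this equals zeta_4^3 = exp(2*pi*i*3/4) = -I.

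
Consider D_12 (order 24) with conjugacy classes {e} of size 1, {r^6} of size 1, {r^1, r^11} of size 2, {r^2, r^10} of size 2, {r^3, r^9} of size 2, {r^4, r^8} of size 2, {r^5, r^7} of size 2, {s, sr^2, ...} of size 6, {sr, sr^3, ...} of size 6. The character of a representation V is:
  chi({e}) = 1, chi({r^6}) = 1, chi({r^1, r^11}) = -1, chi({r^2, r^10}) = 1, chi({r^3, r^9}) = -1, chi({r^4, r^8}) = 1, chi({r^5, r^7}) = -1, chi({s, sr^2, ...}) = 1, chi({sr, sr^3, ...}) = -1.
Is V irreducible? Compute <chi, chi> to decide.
Irreducible: <chi, chi> = 1.

Derivation: <chi, chi> = (1/|G|) sum_C |C| * |chi(C)|^2 = (1/24)[1*|1|^2 + 1*|1|^2 + 2*|-1|^2 + 2*|1|^2 + 2*|-1|^2 + 2*|1|^2 + 2*|-1|^2 + 6*|1|^2 + 6*|-1|^2]
  = (1/24)[(1) + (1) + (2) + (2) + (2) + (2) + (2) + (6) + (6)] = 24/24 = 1.
A character is irreducible iff <chi, chi> = 1, so this representation is irreducible.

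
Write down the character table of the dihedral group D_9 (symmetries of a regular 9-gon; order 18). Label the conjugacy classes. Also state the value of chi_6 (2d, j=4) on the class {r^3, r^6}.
Conjugacy classes: {e} of size 1, {r^1, r^8} of size 2, {r^2, r^7} of size 2, {r^3, r^6} of size 2, {r^4, r^5} of size 2, {s, sr, ..., sr^8} of size 9.
Character table:
  irrep \ class              {e} (size 1)  {r^1, r^8} (size 2)  {r^2, r^7} (size 2)  {r^3, r^6} (size 2)  {r^4, r^5} (size 2)  {s, sr, ..., sr^8} (size 9)
  chi_1 (triv)               1             1                    1                    1                    1                    1                          
  chi_2 (sign: r->1, s->-1)  1             1                    1                    1                    1                    -1                         
  chi_3 (2d, j=1)            2             2*cos(2*pi/9)        2*cos(4*pi/9)        -1                   -2*cos(pi/9)         0                          
  chi_4 (2d, j=2)            2             2*cos(4*pi/9)        -2*cos(pi/9)         -1                   2*cos(2*pi/9)        0                          
  chi_5 (2d, j=3)            2             -1                   -1                   2                    -1                   0                          
  chi_6 (2d, j=4)            2             -2*cos(pi/9)         2*cos(2*pi/9)        -1                   2*cos(4*pi/9)        0                          

Spot check: chi_6 (2d, j=4) on {r^3, r^6} = -1.

D_9 has order 2*9 = 18 with 6 conjugacy classes, hence 6 irreducibles. Sum of squared dims 1 + 1 + 4 + 4 + 4 + 4 = 18 = |G|. Linear characters come from the abelianisation; the 2-dimensional irreps have character r^k -> 2*cos(2*pi*j*k/9), reflections -> 0.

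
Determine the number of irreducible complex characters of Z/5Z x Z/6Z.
30

Proof sketch: The number of irreducible complex representations of a finite group equals its number of conjugacy classes. Z/5Z x Z/6Z is abelian of order 30, so every element is its own conjugacy class: 30 classes, so Z/5Z x Z/6Z (order 30) has exactly 30 irreducible complex representations.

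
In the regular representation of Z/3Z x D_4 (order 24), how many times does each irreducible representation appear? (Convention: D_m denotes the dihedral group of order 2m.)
Each irreducible V_i of dimension d_i appears with multiplicity d_i, i.e. rho_reg = (direct sum over all irreducibles V_i) d_i V_i. The irreducible dimensions for Z/3Z x D_4 are 1, 1, 1, 1, 1, 1, 1, 1, 1, 1, 1, 1, 2, 2, 2: 12 irreducibles of dimension 1, each with multiplicity 1; 3 irreducibles of dimension 2, each with multiplicity 2. Total dimension 12*1*1 + 3*2*2 = 24 = |G|.

Reasoning: General theorem: in the regular representation of a finite group G, each irreducible appears with multiplicity equal to its dimension. Check: dim(rho_reg) = sum d_i^2 = 1 + 1 + 1 + 1 + 1 + 1 + 1 + 1 + 1 + 1 + 1 + 1 + 4 + 4 + 4 = 24 = |G|.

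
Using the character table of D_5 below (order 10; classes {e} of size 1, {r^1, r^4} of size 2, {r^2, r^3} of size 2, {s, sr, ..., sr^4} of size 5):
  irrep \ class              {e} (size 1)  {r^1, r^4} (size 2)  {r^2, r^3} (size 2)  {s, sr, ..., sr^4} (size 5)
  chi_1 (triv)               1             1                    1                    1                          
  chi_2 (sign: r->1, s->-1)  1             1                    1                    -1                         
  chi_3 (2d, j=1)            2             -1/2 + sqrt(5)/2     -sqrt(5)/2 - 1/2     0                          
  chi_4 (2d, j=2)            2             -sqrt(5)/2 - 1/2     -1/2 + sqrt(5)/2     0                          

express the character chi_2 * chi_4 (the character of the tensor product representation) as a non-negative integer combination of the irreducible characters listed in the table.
chi_2 tensor chi_4 = chi_4 (all other irreducibles have multiplicity 0).

Explanation: The character of a tensor product is the pointwise product (chi_2 * chi_4)(C) = chi_2(C) * chi_4(C):
  {e}: (1)*(2), {r^1, r^4}: (1)*(-sqrt(5)/2 - 1/2), {r^2, r^3}: (1)*(-1/2 + sqrt(5)/2), {s, sr, ..., sr^4}: (-1)*(0)
so (chi_2 * chi_4) takes values
  {e} -> 2, {r^1, r^4} -> -sqrt(5)/2 - 1/2, {r^2, r^3} -> -1/2 + sqrt(5)/2, {s, sr, ..., sr^4} -> 0.
Now take the inner product of this character with each irreducible chi from the table, <chi_2*chi_4, chi> = (1/10) sum_C |C| (chi_2*chi_4)(C) conj(chi(C)):
  <chi_2*chi_4, chi_1> = (1/10)[1*(2)*conj(1) + 2*(-sqrt(5)/2 - 1/2)*conj(1) + 2*(-1/2 + sqrt(5)/2)*conj(1) + 5*(0)*conj(1)]
      = (1/10)[(2) + (-sqrt(5) - 1) + (-1 + sqrt(5)) + (0)] = 0/10 = 0
  <chi_2*chi_4, chi_2> = (1/10)[1*(2)*conj(1) + 2*(-sqrt(5)/2 - 1/2)*conj(1) + 2*(-1/2 + sqrt(5)/2)*conj(1) + 5*(0)*conj(-1)]
      = (1/10)[(2) + (-sqrt(5) - 1) + (-1 + sqrt(5)) + (0)] = 0/10 = 0
  <chi_2*chi_4, chi_3> = (1/10)[1*(2)*conj(2) + 2*(-sqrt(5)/2 - 1/2)*conj(-1/2 + sqrt(5)/2) + 2*(-1/2 + sqrt(5)/2)*conj(-sqrt(5)/2 - 1/2) + 5*(0)*conj(0)]
      = (1/10)[(4) + (-2) + (-2) + (0)] = 0/10 = 0
  <chi_2*chi_4, chi_4> = (1/10)[1*(2)*conj(2) + 2*(-sqrt(5)/2 - 1/2)*conj(-sqrt(5)/2 - 1/2) + 2*(-1/2 + sqrt(5)/2)*conj(-1/2 + sqrt(5)/2) + 5*(0)*conj(0)]
      = (1/10)[(4) + (sqrt(5) + 3) + (3 - sqrt(5)) + (0)] = 10/10 = 1
Hence the multiplicities are chi_4: 1. Dimension check: dim(chi_2)*dim(chi_4) = 1*2 = 2 and sum (mult * dim) = 1*2 = 2.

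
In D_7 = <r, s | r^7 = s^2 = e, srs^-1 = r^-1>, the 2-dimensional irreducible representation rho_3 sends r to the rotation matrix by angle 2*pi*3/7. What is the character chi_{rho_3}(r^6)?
chi_{rho_3}(r^6) = 2*cos(2*pi*3*6/7) = -2*cos(pi/7)

Proof sketch: rho_3(r^6) is rotation by angle 2*pi*3*6/7, whose trace is 2*cos(2*pi*3*6/7) = -2*cos(pi/7).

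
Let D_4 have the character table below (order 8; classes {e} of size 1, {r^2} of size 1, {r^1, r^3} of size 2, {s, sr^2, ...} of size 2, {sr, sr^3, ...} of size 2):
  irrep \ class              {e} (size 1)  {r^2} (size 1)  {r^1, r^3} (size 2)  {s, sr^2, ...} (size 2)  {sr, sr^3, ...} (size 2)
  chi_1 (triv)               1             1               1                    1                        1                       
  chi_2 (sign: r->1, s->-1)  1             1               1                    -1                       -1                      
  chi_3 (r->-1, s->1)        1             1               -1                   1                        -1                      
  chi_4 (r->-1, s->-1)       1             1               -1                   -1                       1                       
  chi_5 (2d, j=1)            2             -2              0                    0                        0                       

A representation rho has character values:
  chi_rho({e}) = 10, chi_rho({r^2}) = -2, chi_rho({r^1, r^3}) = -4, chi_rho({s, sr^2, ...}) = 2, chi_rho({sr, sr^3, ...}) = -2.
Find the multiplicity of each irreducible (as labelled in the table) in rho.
Multiplicities: chi_1: 0, chi_2: 0, chi_3: 3, chi_4: 1, chi_5: 3.

Reasoning: Use <chi_rho, chi> = (1/|G|) sum_C |C| * chi_rho(C) * conj(chi(C)) with |G| = 8 for each irreducible chi in the table:
  <chi_rho, chi_1> = (1/8)[1*(10)*conj(1) + 1*(-2)*conj(1) + 2*(-4)*conj(1) + 2*(2)*conj(1) + 2*(-2)*conj(1)]
      = (1/8)[(10) + (-2) + (-8) + (4) + (-4)] = 0/8 = 0
  <chi_rho, chi_2> = (1/8)[1*(10)*conj(1) + 1*(-2)*conj(1) + 2*(-4)*conj(1) + 2*(2)*conj(-1) + 2*(-2)*conj(-1)]
      = (1/8)[(10) + (-2) + (-8) + (-4) + (4)] = 0/8 = 0
  <chi_rho, chi_3> = (1/8)[1*(10)*conj(1) + 1*(-2)*conj(1) + 2*(-4)*conj(-1) + 2*(2)*conj(1) + 2*(-2)*conj(-1)]
      = (1/8)[(10) + (-2) + (8) + (4) + (4)] = 24/8 = 3
  <chi_rho, chi_4> = (1/8)[1*(10)*conj(1) + 1*(-2)*conj(1) + 2*(-4)*conj(-1) + 2*(2)*conj(-1) + 2*(-2)*conj(1)]
      = (1/8)[(10) + (-2) + (8) + (-4) + (-4)] = 8/8 = 1
  <chi_rho, chi_5> = (1/8)[1*(10)*conj(2) + 1*(-2)*conj(-2) + 2*(-4)*conj(0) + 2*(2)*conj(0) + 2*(-2)*conj(0)]
      = (1/8)[(20) + (4) + (0) + (0) + (0)] = 24/8 = 3
Dimension check: dim(rho) = sum (mult * dim) = 0*1 + 0*1 + 3*1 + 1*1 + 3*2 = 10 = chi_rho(e) = 10.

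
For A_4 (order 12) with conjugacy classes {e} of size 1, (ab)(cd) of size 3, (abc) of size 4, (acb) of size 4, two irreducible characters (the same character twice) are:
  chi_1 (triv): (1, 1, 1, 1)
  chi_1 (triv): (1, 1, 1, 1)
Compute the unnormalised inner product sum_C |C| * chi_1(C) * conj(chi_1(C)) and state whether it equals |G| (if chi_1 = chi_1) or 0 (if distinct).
Sum = 12 = |G| = 12; so <chi_1, chi_1> = 1 (norm-1 confirms irreducibility).

Justification: Compute term by term over conjugacy classes (|C| * chi_1(C) * conj(chi_1(C))):
  1*(1)*conj(1) + 3*(1)*conj(1) + 4*(1)*conj(1) + 4*(1)*conj(1)
  = (1) + (3) + (4) + (4)
  = 12.
(Exp terms are combined using exp(i*s)*conj(exp(i*t)) = exp(i*(s-t)), and sums of them are collapsed using the identity that for every m > 1 the m distinct m-th roots of unity sum to 0, e.g. 1 + exp(2*I*pi/3) + exp(-2*I*pi/3) = 0.)
Dividing by |G| = 12 gives 12/12 = 1, matching the row-orthogonality relation <chi_1, chi_1> = [chi_1 = chi_1].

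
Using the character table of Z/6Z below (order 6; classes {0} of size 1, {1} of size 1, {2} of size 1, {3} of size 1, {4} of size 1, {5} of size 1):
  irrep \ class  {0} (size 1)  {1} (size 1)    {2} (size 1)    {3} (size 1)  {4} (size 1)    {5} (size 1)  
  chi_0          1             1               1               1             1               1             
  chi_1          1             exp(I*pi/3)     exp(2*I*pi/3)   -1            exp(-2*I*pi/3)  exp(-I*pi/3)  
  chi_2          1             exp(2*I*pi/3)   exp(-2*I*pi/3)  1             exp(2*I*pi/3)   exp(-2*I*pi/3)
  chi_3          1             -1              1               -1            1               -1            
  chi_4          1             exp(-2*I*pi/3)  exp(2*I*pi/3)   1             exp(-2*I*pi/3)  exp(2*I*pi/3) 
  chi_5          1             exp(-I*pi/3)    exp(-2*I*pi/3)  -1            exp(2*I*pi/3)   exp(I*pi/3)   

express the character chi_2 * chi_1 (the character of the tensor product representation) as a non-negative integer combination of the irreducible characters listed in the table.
chi_2 tensor chi_1 = chi_3 (all other irreducibles have multiplicity 0).

The character of a tensor product is the pointwise product (chi_2 * chi_1)(C) = chi_2(C) * chi_1(C):
  {0}: (1)*(1), {1}: (exp(2*I*pi/3))*(exp(I*pi/3)), {2}: (exp(-2*I*pi/3))*(exp(2*I*pi/3)), {3}: (1)*(-1), {4}: (exp(2*I*pi/3))*(exp(-2*I*pi/3)), {5}: (exp(-2*I*pi/3))*(exp(-I*pi/3))
so (chi_2 * chi_1) takes values
  {0} -> 1, {1} -> -1, {2} -> 1, {3} -> -1, {4} -> 1, {5} -> -1.
Now take the inner product of this character with each irreducible chi from the table, <chi_2*chi_1, chi> = (1/6) sum_C |C| (chi_2*chi_1)(C) conj(chi(C)):
  <chi_2*chi_1, chi_0> = (1/6)[1*(1)*conj(1) + 1*(-1)*conj(1) + 1*(1)*conj(1) + 1*(-1)*conj(1) + 1*(1)*conj(1) + 1*(-1)*conj(1)]
      = (1/6)[(1) + (-1) + (1) + (-1) + (1) + (-1)] = 0/6 = 0
  <chi_2*chi_1, chi_1> = (1/6)[1*(1)*conj(1) + 1*(-1)*conj(exp(I*pi/3)) + 1*(1)*conj(exp(2*I*pi/3)) + 1*(-1)*conj(-1) + 1*(1)*conj(exp(-2*I*pi/3)) + 1*(-1)*conj(exp(-I*pi/3))]
      = (1/6)[(1) + (-exp(-I*pi/3)) + (exp(-2*I*pi/3)) + (1) + (exp(2*I*pi/3)) + (-exp(I*pi/3))] = 0/6 = 0
  <chi_2*chi_1, chi_2> = (1/6)[1*(1)*conj(1) + 1*(-1)*conj(exp(2*I*pi/3)) + 1*(1)*conj(exp(-2*I*pi/3)) + 1*(-1)*conj(1) + 1*(1)*conj(exp(2*I*pi/3)) + 1*(-1)*conj(exp(-2*I*pi/3))]
      = (1/6)[(1) + (-exp(-2*I*pi/3)) + (exp(2*I*pi/3)) + (-1) + (exp(-2*I*pi/3)) + (-exp(2*I*pi/3))] = 0/6 = 0
  <chi_2*chi_1, chi_3> = (1/6)[1*(1)*conj(1) + 1*(-1)*conj(-1) + 1*(1)*conj(1) + 1*(-1)*conj(-1) + 1*(1)*conj(1) + 1*(-1)*conj(-1)]
      = (1/6)[(1) + (1) + (1) + (1) + (1) + (1)] = 6/6 = 1
  <chi_2*chi_1, chi_4> = (1/6)[1*(1)*conj(1) + 1*(-1)*conj(exp(-2*I*pi/3)) + 1*(1)*conj(exp(2*I*pi/3)) + 1*(-1)*conj(1) + 1*(1)*conj(exp(-2*I*pi/3)) + 1*(-1)*conj(exp(2*I*pi/3))]
      = (1/6)[(1) + (-exp(2*I*pi/3)) + (exp(-2*I*pi/3)) + (-1) + (exp(2*I*pi/3)) + (-exp(-2*I*pi/3))] = 0/6 = 0
  <chi_2*chi_1, chi_5> = (1/6)[1*(1)*conj(1) + 1*(-1)*conj(exp(-I*pi/3)) + 1*(1)*conj(exp(-2*I*pi/3)) + 1*(-1)*conj(-1) + 1*(1)*conj(exp(2*I*pi/3)) + 1*(-1)*conj(exp(I*pi/3))]
      = (1/6)[(1) + (-exp(I*pi/3)) + (exp(2*I*pi/3)) + (1) + (exp(-2*I*pi/3)) + (-exp(-I*pi/3))] = 0/6 = 0
(Exp terms are combined using exp(i*s)*conj(exp(i*t)) = exp(i*(s-t)), and sums of them are collapsed using the identity that for every m > 1 the m distinct m-th roots of unity sum to 0, e.g. 1 + exp(2*I*pi/3) + exp(-2*I*pi/3) = 0.)
Hence the multiplicities are chi_3: 1. Dimension check: dim(chi_2)*dim(chi_1) = 1*1 = 1 and sum (mult * dim) = 1*1 = 1.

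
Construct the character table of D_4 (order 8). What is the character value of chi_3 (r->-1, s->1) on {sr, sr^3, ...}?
Conjugacy classes: {e} of size 1, {r^2} of size 1, {r^1, r^3} of size 2, {s, sr^2, ...} of size 2, {sr, sr^3, ...} of size 2.
Character table:
  irrep \ class              {e} (size 1)  {r^2} (size 1)  {r^1, r^3} (size 2)  {s, sr^2, ...} (size 2)  {sr, sr^3, ...} (size 2)
  chi_1 (triv)               1             1               1                    1                        1                       
  chi_2 (sign: r->1, s->-1)  1             1               1                    -1                       -1                      
  chi_3 (r->-1, s->1)        1             1               -1                   1                        -1                      
  chi_4 (r->-1, s->-1)       1             1               -1                   -1                       1                       
  chi_5 (2d, j=1)            2             -2              0                    0                        0                       

Spot check: chi_3 (r->-1, s->1) on {sr, sr^3, ...} = -1.

Proof sketch: D_4 has order 2*4 = 8 with 5 conjugacy classes, hence 5 irreducibles. Sum of squared dims 1 + 1 + 1 + 1 + 4 = 8 = |G|. Linear characters come from the abelianisation; the 2-dimensional irreps have character r^k -> 2*cos(2*pi*j*k/4), reflections -> 0.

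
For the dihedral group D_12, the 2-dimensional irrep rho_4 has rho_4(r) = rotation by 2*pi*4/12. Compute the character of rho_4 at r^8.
chi_{rho_4}(r^8) = 2*cos(2*pi*4*8/12) = -1

Working: rho_4(r^8) is rotation by angle 2*pi*4*8/12, whose trace is 2*cos(2*pi*4*8/12) = -1.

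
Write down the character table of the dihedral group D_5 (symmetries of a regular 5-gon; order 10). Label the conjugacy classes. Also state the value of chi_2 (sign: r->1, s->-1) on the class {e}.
Conjugacy classes: {e} of size 1, {r^1, r^4} of size 2, {r^2, r^3} of size 2, {s, sr, ..., sr^4} of size 5.
Character table:
  irrep \ class              {e} (size 1)  {r^1, r^4} (size 2)  {r^2, r^3} (size 2)  {s, sr, ..., sr^4} (size 5)
  chi_1 (triv)               1             1                    1                    1                          
  chi_2 (sign: r->1, s->-1)  1             1                    1                    -1                         
  chi_3 (2d, j=1)            2             -1/2 + sqrt(5)/2     -sqrt(5)/2 - 1/2     0                          
  chi_4 (2d, j=2)            2             -sqrt(5)/2 - 1/2     -1/2 + sqrt(5)/2     0                          

Spot check: chi_2 (sign: r->1, s->-1) on {e} = 1.

Explanation: D_5 has order 2*5 = 10 with 4 conjugacy classes, hence 4 irreducibles. Sum of squared dims 1 + 1 + 4 + 4 = 10 = |G|. Linear characters come from the abelianisation; the 2-dimensional irreps have character r^k -> 2*cos(2*pi*j*k/5), reflections -> 0.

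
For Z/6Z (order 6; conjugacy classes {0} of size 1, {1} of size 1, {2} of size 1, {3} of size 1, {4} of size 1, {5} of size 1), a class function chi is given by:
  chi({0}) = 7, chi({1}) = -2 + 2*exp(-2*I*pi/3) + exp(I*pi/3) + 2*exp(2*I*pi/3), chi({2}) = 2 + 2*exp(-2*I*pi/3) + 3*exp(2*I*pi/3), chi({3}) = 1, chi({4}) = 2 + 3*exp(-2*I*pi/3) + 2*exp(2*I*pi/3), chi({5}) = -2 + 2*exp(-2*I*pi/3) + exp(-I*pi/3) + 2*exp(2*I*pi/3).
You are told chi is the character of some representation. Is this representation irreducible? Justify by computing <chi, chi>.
Not irreducible (reducible): <chi, chi> = 13 > 1.

Justification: <chi, chi> = (1/|G|) sum_C |C| * |chi(C)|^2 = (1/6)[1*|7|^2 + 1*|-2 + 2*exp(-2*I*pi/3) + exp(I*pi/3) + 2*exp(2*I*pi/3)|^2 + 1*|2 + 2*exp(-2*I*pi/3) + 3*exp(2*I*pi/3)|^2 + 1*|1|^2 + 1*|2 + 3*exp(-2*I*pi/3) + 2*exp(2*I*pi/3)|^2 + 1*|-2 + 2*exp(-2*I*pi/3) + exp(-I*pi/3) + 2*exp(2*I*pi/3)|^2]
  = (1/6)[(49) + (13) + (1) + (1) + (1) + (13)] = 78/6 = 13.
(Exp terms are combined using exp(i*s)*conj(exp(i*t)) = exp(i*(s-t)), and sums of them are collapsed using the identity that for every m > 1 the m distinct m-th roots of unity sum to 0, e.g. 1 + exp(2*I*pi/3) + exp(-2*I*pi/3) = 0.)
A character is irreducible iff <chi, chi> = 1, so this representation is reducible.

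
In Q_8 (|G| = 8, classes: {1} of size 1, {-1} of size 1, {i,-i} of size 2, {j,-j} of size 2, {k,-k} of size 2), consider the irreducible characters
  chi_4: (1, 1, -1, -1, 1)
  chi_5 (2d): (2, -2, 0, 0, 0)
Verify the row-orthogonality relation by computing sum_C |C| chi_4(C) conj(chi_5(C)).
Sum = 0; so <chi_4, chi_5> = 0 (distinct irreducibles are orthogonal).

Details: Compute term by term over conjugacy classes (|C| * chi_4(C) * conj(chi_5(C))):
  1*(1)*conj(2) + 1*(1)*conj(-2) + 2*(-1)*conj(0) + 2*(-1)*conj(0) + 2*(1)*conj(0)
  = (2) + (-2) + (0) + (0) + (0)
  = 0.
Dividing by |G| = 8 gives 0/8 = 0, matching the row-orthogonality relation <chi_4, chi_5> = [chi_4 = chi_5].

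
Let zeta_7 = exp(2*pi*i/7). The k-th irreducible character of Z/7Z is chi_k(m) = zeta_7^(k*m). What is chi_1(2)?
chi_1(2) = zeta_7^2 = exp(4*I*pi/7)

Why: chi_1(2) = zeta_7^(1*2) = zeta_7^2. Since zeta_7^7 = 1, this equals zeta_7^2 = exp(2*pi*i*2/7) = exp(4*I*pi/7).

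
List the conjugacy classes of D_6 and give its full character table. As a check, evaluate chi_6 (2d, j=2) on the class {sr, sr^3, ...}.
Conjugacy classes: {e} of size 1, {r^3} of size 1, {r^1, r^5} of size 2, {r^2, r^4} of size 2, {s, sr^2, ...} of size 3, {sr, sr^3, ...} of size 3.
Character table:
  irrep \ class              {e} (size 1)  {r^3} (size 1)  {r^1, r^5} (size 2)  {r^2, r^4} (size 2)  {s, sr^2, ...} (size 3)  {sr, sr^3, ...} (size 3)
  chi_1 (triv)               1             1               1                    1                    1                        1                       
  chi_2 (sign: r->1, s->-1)  1             1               1                    1                    -1                       -1                      
  chi_3 (r->-1, s->1)        1             -1              -1                   1                    1                        -1                      
  chi_4 (r->-1, s->-1)       1             -1              -1                   1                    -1                       1                       
  chi_5 (2d, j=1)            2             -2              1                    -1                   0                        0                       
  chi_6 (2d, j=2)            2             2               -1                   -1                   0                        0                       

Spot check: chi_6 (2d, j=2) on {sr, sr^3, ...} = 0.

Working: D_6 has order 2*6 = 12 with 6 conjugacy classes, hence 6 irreducibles. Sum of squared dims 1 + 1 + 1 + 1 + 4 + 4 = 12 = |G|. Linear characters come from the abelianisation; the 2-dimensional irreps have character r^k -> 2*cos(2*pi*j*k/6), reflections -> 0.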